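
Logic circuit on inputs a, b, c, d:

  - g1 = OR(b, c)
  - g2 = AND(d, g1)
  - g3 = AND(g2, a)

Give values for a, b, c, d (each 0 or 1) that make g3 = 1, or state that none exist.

Check with a=1 b=0 c=1 d=1:
g1 = OR(b, c) = OR(0, 1) = 1
g2 = AND(d, g1) = AND(1, 1) = 1
g3 = AND(g2, a) = AND(1, 1) = 1
So g3 = 1 as required.

a=1 b=0 c=1 d=1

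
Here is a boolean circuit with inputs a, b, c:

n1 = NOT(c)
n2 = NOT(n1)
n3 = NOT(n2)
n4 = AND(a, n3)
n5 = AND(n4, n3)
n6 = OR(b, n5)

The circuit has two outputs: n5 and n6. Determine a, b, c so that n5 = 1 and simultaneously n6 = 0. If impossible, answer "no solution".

no solution exists

Across all 8 input combinations, none give both n5 = 1 and n6 = 0.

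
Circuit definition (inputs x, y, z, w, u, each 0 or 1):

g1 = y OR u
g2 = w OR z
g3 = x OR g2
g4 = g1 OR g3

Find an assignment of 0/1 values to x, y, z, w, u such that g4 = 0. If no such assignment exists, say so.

x=0, y=0, z=0, w=0, u=0

g4 = g1 OR g3 must be 0, so both g1 = 0 and g3 = 0.
g1 = y OR u must be 0, so both y = 0 and u = 0.
g3 = x OR g2 must be 0, so both x = 0 and g2 = 0.
Check with x=0, y=0, z=0, w=0, u=0:
g1 = y OR u = 0 OR 0 = 0
g2 = w OR z = 0 OR 0 = 0
g3 = x OR g2 = 0 OR 0 = 0
g4 = g1 OR g3 = 0 OR 0 = 0
So g4 = 0 as required.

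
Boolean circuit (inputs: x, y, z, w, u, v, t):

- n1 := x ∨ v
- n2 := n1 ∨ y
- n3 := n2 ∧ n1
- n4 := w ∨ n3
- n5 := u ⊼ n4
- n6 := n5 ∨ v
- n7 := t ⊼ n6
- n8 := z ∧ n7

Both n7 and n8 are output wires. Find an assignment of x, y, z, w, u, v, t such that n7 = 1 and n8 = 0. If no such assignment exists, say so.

Check with x=0, y=1, z=0, w=1, u=0, v=0, t=0:
n1 = x ∨ v = 0 ∨ 0 = 0
n2 = n1 ∨ y = 0 ∨ 1 = 1
n3 = n2 ∧ n1 = 1 ∧ 0 = 0
n4 = w ∨ n3 = 1 ∨ 0 = 1
n5 = u ⊼ n4 = 0 ⊼ 1 = 1
n6 = n5 ∨ v = 1 ∨ 0 = 1
n7 = t ⊼ n6 = 0 ⊼ 1 = 1
n8 = z ∧ n7 = 0 ∧ 1 = 0
So n7 = 1 and n8 = 0.

x=0, y=1, z=0, w=1, u=0, v=0, t=0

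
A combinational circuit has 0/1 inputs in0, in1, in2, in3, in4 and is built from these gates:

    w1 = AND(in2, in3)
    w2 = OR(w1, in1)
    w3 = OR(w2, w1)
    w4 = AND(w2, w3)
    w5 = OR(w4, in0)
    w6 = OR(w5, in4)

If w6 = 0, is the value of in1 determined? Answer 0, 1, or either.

w6 = OR(w5, in4) must be 0, so both w5 = 0 and in4 = 0.
w5 = OR(w4, in0) must be 0, so both w4 = 0 and in0 = 0.
w4 = AND(w2, w3) must be 0, so at least one of w2, w3 is 0.
Every assignment with w6 = 0 has in1 = 0; there are 3 such assignment(s).
  in0=0, in1=0, in2=0, in3=0, in4=0
  in0=0, in1=0, in2=0, in3=1, in4=0
  in0=0, in1=0, in2=1, in3=0, in4=0

0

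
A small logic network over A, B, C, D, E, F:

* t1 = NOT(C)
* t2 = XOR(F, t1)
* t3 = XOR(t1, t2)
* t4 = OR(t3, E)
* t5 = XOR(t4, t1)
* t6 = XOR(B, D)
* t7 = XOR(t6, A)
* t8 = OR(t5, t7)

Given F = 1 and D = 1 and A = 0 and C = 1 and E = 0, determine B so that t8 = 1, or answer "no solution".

Check with F = 1 and D = 1 and A = 0 and C = 1 and E = 0 and B=1:
t1 = NOT(C) = NOT 1 = 0
t2 = XOR(F, t1) = XOR(1, 0) = 1
t3 = XOR(t1, t2) = XOR(0, 1) = 1
t4 = OR(t3, E) = OR(1, 0) = 1
t5 = XOR(t4, t1) = XOR(1, 0) = 1
t6 = XOR(B, D) = XOR(1, 1) = 0
t7 = XOR(t6, A) = XOR(0, 0) = 0
t8 = OR(t5, t7) = OR(1, 0) = 1
So t8 = 1.

B=1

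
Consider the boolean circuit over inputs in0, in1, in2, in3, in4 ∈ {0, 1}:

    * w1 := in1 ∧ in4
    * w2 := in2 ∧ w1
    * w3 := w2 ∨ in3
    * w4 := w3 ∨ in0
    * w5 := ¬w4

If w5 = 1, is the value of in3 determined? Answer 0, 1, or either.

0

w5 = ¬w4 must be 1, so w4 = 0.
Every assignment with w5 = 1 has in3 = 0; there are 7 such assignment(s).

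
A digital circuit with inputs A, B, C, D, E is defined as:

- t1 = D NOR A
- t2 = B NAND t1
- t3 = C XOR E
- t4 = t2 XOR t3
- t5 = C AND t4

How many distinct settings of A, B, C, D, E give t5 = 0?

t5 = C AND t4 must be 0, so at least one of C, t4 is 0.
Enumerating the 32 input combinations, 24 give t5 = 0 and 8 give t5 = 1.

24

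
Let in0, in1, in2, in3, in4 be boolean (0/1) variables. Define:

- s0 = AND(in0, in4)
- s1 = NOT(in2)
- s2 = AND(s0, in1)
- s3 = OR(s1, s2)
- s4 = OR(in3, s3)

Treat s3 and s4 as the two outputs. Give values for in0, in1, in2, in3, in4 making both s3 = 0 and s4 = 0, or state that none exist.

Check with in0=0 in1=1 in2=1 in3=0 in4=1:
s0 = AND(in0, in4) = AND(0, 1) = 0
s1 = NOT(in2) = NOT 1 = 0
s2 = AND(s0, in1) = AND(0, 1) = 0
s3 = OR(s1, s2) = OR(0, 0) = 0
s4 = OR(in3, s3) = OR(0, 0) = 0
So s3 = 0 and s4 = 0.

in0=0 in1=1 in2=1 in3=0 in4=1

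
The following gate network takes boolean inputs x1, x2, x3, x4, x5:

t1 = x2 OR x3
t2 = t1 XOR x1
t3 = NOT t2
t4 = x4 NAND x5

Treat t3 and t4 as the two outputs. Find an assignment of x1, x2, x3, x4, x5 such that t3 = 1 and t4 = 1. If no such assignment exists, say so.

Check with x1=1, x2=0, x3=1, x4=1, x5=0:
t1 = x2 OR x3 = 0 OR 1 = 1
t2 = t1 XOR x1 = 1 XOR 1 = 0
t3 = NOT t2 = NOT 0 = 1
t4 = x4 NAND x5 = 1 NAND 0 = 1
So t3 = 1 and t4 = 1.

x1=1, x2=0, x3=1, x4=1, x5=0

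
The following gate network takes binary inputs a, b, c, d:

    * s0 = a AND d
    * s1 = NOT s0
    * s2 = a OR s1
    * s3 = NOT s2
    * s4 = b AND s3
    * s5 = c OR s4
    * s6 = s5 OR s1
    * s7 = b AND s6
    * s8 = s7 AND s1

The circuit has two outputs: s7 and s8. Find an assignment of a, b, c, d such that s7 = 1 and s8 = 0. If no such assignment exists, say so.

a=1, b=1, c=1, d=1

Check with a=1, b=1, c=1, d=1:
s0 = a AND d = 1 AND 1 = 1
s1 = NOT s0 = NOT 1 = 0
s2 = a OR s1 = 1 OR 0 = 1
s3 = NOT s2 = NOT 1 = 0
s4 = b AND s3 = 1 AND 0 = 0
s5 = c OR s4 = 1 OR 0 = 1
s6 = s5 OR s1 = 1 OR 0 = 1
s7 = b AND s6 = 1 AND 1 = 1
s8 = s7 AND s1 = 1 AND 0 = 0
So s7 = 1 and s8 = 0.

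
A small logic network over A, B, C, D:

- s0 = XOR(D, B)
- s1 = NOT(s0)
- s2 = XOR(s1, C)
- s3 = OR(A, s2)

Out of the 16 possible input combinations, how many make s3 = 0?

4

s3 = OR(A, s2) must be 0, so both A = 0 and s2 = 0.
s2 = XOR(s1, C) must be 0, so s1 and C are equal.
Satisfying assignments:
  A=0, B=0, C=0, D=1
  A=0, B=0, C=1, D=0
  A=0, B=1, C=0, D=0
  A=0, B=1, C=1, D=1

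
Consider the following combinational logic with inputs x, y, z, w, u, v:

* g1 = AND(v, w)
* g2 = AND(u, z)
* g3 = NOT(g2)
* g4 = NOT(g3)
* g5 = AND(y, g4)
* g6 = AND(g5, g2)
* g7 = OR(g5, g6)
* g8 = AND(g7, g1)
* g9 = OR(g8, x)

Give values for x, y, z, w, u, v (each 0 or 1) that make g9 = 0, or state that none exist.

x=0, y=1, z=0, w=1, u=0, v=1

Check with x=0, y=1, z=0, w=1, u=0, v=1:
g1 = AND(v, w) = AND(1, 1) = 1
g2 = AND(u, z) = AND(0, 0) = 0
g3 = NOT(g2) = NOT 0 = 1
g4 = NOT(g3) = NOT 1 = 0
g5 = AND(y, g4) = AND(1, 0) = 0
g6 = AND(g5, g2) = AND(0, 0) = 0
g7 = OR(g5, g6) = OR(0, 0) = 0
g8 = AND(g7, g1) = AND(0, 1) = 0
g9 = OR(g8, x) = OR(0, 0) = 0
So g9 = 0 as required.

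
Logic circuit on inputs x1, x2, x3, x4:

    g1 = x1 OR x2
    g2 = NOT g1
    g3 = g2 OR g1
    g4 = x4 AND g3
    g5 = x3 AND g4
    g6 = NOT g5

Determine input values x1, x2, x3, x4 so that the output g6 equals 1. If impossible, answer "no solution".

x1=0, x2=1, x3=0, x4=0

Check with x1=0, x2=1, x3=0, x4=0:
g1 = x1 OR x2 = 0 OR 1 = 1
g2 = NOT g1 = NOT 1 = 0
g3 = g2 OR g1 = 0 OR 1 = 1
g4 = x4 AND g3 = 0 AND 1 = 0
g5 = x3 AND g4 = 0 AND 0 = 0
g6 = NOT g5 = NOT 0 = 1
So g6 = 1 as required.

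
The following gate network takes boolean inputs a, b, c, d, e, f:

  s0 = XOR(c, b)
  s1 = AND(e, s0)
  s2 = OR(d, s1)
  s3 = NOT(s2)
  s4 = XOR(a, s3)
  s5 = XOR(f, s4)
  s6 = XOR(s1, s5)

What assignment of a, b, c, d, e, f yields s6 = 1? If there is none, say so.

s6 = XOR(s1, s5) must be 1, so s1 and s5 differ.
Check with a=1, b=1, c=1, d=1, e=0, f=0:
s0 = XOR(c, b) = XOR(1, 1) = 0
s1 = AND(e, s0) = AND(0, 0) = 0
s2 = OR(d, s1) = OR(1, 0) = 1
s3 = NOT(s2) = NOT 1 = 0
s4 = XOR(a, s3) = XOR(1, 0) = 1
s5 = XOR(f, s4) = XOR(0, 1) = 1
s6 = XOR(s1, s5) = XOR(0, 1) = 1
So s6 = 1 as required.

a=1, b=1, c=1, d=1, e=0, f=0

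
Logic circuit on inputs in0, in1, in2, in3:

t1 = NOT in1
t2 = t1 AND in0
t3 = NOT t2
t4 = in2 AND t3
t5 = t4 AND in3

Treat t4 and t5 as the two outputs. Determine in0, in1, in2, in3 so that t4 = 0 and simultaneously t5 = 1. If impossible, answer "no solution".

no solution exists

Across all 16 input combinations, none give both t4 = 0 and t5 = 1.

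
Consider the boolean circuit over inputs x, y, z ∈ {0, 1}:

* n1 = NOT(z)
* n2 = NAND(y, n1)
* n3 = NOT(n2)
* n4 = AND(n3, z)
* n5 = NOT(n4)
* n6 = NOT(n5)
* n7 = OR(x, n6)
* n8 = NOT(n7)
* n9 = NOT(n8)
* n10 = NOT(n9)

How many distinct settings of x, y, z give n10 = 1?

4

n10 = NOT(n9) must be 1, so n9 = 0.
n9 = NOT(n8) must be 0, so n8 = 1.
Enumerating the 8 input combinations, 4 give n10 = 1 and 4 give n10 = 0.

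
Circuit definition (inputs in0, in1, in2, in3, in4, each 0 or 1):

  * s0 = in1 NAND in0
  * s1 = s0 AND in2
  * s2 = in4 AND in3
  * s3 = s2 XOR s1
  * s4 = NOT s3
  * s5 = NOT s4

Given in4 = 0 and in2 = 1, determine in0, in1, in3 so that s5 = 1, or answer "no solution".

s5 = NOT s4 must be 1, so s4 = 0.
Check with in4 = 0 and in2 = 1 and in0=0, in1=1, in3=0:
s0 = in1 NAND in0 = 1 NAND 0 = 1
s1 = s0 AND in2 = 1 AND 1 = 1
s2 = in4 AND in3 = 0 AND 0 = 0
s3 = s2 XOR s1 = 0 XOR 1 = 1
s4 = NOT s3 = NOT 1 = 0
s5 = NOT s4 = NOT 0 = 1
So s5 = 1.

in0=0, in1=1, in3=0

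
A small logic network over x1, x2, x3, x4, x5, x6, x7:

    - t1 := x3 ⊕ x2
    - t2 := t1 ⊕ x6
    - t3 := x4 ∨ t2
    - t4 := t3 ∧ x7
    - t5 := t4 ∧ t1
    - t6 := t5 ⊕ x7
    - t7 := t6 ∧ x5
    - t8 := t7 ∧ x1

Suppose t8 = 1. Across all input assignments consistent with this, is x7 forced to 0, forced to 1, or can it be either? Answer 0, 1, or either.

t8 = t7 ∧ x1 must be 1, so both t7 = 1 and x1 = 1.
t7 = t6 ∧ x5 must be 1, so both t6 = 1 and x5 = 1.
Every assignment with t8 = 1 has x7 = 1; there are 10 such assignment(s).

1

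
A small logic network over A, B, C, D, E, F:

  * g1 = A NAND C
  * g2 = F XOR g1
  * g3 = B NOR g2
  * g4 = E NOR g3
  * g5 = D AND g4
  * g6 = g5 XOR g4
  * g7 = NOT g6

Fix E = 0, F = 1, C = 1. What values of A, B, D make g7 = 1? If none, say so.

g7 = NOT g6 must be 1, so g6 = 0.
Check with E = 0, F = 1, C = 1 and A=0, B=0, D=0:
g1 = A NAND C = 0 NAND 1 = 1
g2 = F XOR g1 = 1 XOR 1 = 0
g3 = B NOR g2 = 0 NOR 0 = 1
g4 = E NOR g3 = 0 NOR 1 = 0
g5 = D AND g4 = 0 AND 0 = 0
g6 = g5 XOR g4 = 0 XOR 0 = 0
g7 = NOT g6 = NOT 0 = 1
So g7 = 1.

A=0, B=0, D=0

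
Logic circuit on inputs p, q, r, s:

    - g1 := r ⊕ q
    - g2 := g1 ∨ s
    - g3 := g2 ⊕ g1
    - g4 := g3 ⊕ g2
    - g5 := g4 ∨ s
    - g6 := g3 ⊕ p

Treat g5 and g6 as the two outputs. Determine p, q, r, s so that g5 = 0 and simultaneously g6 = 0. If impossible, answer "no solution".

p=0, q=1, r=1, s=0

Check with p=0, q=1, r=1, s=0:
g1 = r ⊕ q = 1 ⊕ 1 = 0
g2 = g1 ∨ s = 0 ∨ 0 = 0
g3 = g2 ⊕ g1 = 0 ⊕ 0 = 0
g4 = g3 ⊕ g2 = 0 ⊕ 0 = 0
g5 = g4 ∨ s = 0 ∨ 0 = 0
g6 = g3 ⊕ p = 0 ⊕ 0 = 0
So g5 = 0 and g6 = 0.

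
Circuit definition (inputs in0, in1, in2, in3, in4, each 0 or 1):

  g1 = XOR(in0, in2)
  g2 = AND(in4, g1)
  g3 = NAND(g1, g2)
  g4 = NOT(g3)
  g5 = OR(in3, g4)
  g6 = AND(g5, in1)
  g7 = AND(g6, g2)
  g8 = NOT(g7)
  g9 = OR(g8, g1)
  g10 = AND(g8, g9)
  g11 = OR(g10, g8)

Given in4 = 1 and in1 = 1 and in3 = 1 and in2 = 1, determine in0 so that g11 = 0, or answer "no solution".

Check with in4 = 1 and in1 = 1 and in3 = 1 and in2 = 1 and in0=0:
g1 = XOR(in0, in2) = XOR(0, 1) = 1
g2 = AND(in4, g1) = AND(1, 1) = 1
g3 = NAND(g1, g2) = NAND(1, 1) = 0
g4 = NOT(g3) = NOT 0 = 1
g5 = OR(in3, g4) = OR(1, 1) = 1
g6 = AND(g5, in1) = AND(1, 1) = 1
g7 = AND(g6, g2) = AND(1, 1) = 1
g8 = NOT(g7) = NOT 1 = 0
g9 = OR(g8, g1) = OR(0, 1) = 1
g10 = AND(g8, g9) = AND(0, 1) = 0
g11 = OR(g10, g8) = OR(0, 0) = 0
So g11 = 0.

in0=0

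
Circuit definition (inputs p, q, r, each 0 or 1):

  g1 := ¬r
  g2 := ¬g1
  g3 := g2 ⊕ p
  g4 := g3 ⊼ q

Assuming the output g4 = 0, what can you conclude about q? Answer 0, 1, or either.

g4 = g3 ⊼ q must be 0, so both g3 = 1 and q = 1.
g3 = g2 ⊕ p must be 1, so g2 and p differ.
Every assignment with g4 = 0 has q = 1; there are 2 such assignment(s).
  p=0, q=1, r=1
  p=1, q=1, r=0

1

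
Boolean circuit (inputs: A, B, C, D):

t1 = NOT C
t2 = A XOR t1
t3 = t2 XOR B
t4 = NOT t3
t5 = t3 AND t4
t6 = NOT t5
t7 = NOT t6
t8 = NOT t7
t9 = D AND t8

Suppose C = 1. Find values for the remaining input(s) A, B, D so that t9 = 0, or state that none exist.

A=0, B=1, D=0

t9 = D AND t8 must be 0, so at least one of D, t8 is 0.
Check with C = 1 and A=0, B=1, D=0:
t1 = NOT C = NOT 1 = 0
t2 = A XOR t1 = 0 XOR 0 = 0
t3 = t2 XOR B = 0 XOR 1 = 1
t4 = NOT t3 = NOT 1 = 0
t5 = t3 AND t4 = 1 AND 0 = 0
t6 = NOT t5 = NOT 0 = 1
t7 = NOT t6 = NOT 1 = 0
t8 = NOT t7 = NOT 0 = 1
t9 = D AND t8 = 0 AND 1 = 0
So t9 = 0.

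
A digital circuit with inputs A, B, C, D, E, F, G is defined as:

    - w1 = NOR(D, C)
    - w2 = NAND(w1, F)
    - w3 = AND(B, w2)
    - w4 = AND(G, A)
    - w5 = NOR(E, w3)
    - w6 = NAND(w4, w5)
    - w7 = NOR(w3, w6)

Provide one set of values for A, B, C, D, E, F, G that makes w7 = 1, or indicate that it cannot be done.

w7 = NOR(w3, w6) must be 1, so both w3 = 0 and w6 = 0.
w3 = AND(B, w2) must be 0, so at least one of B, w2 is 0.
Check with A=1, B=0, C=0, D=0, E=0, F=1, G=1:
w1 = NOR(D, C) = NOR(0, 0) = 1
w2 = NAND(w1, F) = NAND(1, 1) = 0
w3 = AND(B, w2) = AND(0, 0) = 0
w4 = AND(G, A) = AND(1, 1) = 1
w5 = NOR(E, w3) = NOR(0, 0) = 1
w6 = NAND(w4, w5) = NAND(1, 1) = 0
w7 = NOR(w3, w6) = NOR(0, 0) = 1
So w7 = 1 as required.

A=1, B=0, C=0, D=0, E=0, F=1, G=1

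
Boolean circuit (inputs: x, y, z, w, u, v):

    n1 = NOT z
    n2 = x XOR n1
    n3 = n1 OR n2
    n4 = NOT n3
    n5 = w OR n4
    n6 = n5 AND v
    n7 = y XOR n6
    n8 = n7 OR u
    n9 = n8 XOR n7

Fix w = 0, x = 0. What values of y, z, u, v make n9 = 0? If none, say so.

Check with w = 0, x = 0 and y=1, z=0, u=0, v=0:
n1 = NOT z = NOT 0 = 1
n2 = x XOR n1 = 0 XOR 1 = 1
n3 = n1 OR n2 = 1 OR 1 = 1
n4 = NOT n3 = NOT 1 = 0
n5 = w OR n4 = 0 OR 0 = 0
n6 = n5 AND v = 0 AND 0 = 0
n7 = y XOR n6 = 1 XOR 0 = 1
n8 = n7 OR u = 1 OR 0 = 1
n9 = n8 XOR n7 = 1 XOR 1 = 0
So n9 = 0.

y=1, z=0, u=0, v=0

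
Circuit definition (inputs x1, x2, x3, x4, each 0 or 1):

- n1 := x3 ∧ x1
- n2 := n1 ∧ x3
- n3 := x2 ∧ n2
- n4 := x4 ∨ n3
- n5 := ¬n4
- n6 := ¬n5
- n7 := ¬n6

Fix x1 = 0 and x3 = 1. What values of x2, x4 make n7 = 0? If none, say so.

x2=1, x4=1

Check with x1 = 0 and x3 = 1 and x2=1, x4=1:
n1 = x3 ∧ x1 = 1 ∧ 0 = 0
n2 = n1 ∧ x3 = 0 ∧ 1 = 0
n3 = x2 ∧ n2 = 1 ∧ 0 = 0
n4 = x4 ∨ n3 = 1 ∨ 0 = 1
n5 = ¬n4 = ¬1 = 0
n6 = ¬n5 = ¬0 = 1
n7 = ¬n6 = ¬1 = 0
So n7 = 0.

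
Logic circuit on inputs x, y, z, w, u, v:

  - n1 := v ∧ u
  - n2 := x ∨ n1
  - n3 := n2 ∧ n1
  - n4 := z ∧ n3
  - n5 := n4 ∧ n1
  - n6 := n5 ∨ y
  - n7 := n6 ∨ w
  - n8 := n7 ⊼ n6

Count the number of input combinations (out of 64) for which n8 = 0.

36

n8 = n7 ⊼ n6 must be 0, so both n7 = 1 and n6 = 1.
n7 = n6 ∨ w must be 1, so at least one of n6, w is 1.
Enumerating the 64 input combinations, 36 give n8 = 0 and 28 give n8 = 1.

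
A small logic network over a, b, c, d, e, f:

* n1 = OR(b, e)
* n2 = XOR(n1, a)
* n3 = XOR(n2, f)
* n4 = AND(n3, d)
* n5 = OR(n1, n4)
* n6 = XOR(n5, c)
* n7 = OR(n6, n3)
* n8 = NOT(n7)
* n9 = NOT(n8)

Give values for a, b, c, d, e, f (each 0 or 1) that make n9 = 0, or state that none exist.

a=0, b=1, c=1, d=1, e=1, f=1

Check with a=0, b=1, c=1, d=1, e=1, f=1:
n1 = OR(b, e) = OR(1, 1) = 1
n2 = XOR(n1, a) = XOR(1, 0) = 1
n3 = XOR(n2, f) = XOR(1, 1) = 0
n4 = AND(n3, d) = AND(0, 1) = 0
n5 = OR(n1, n4) = OR(1, 0) = 1
n6 = XOR(n5, c) = XOR(1, 1) = 0
n7 = OR(n6, n3) = OR(0, 0) = 0
n8 = NOT(n7) = NOT 0 = 1
n9 = NOT(n8) = NOT 1 = 0
So n9 = 0 as required.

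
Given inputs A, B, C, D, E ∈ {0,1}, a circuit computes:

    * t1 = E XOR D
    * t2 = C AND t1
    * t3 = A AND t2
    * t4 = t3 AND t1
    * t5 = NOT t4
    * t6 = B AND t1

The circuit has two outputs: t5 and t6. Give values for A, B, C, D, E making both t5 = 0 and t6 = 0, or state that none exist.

A=1, B=0, C=1, D=1, E=0

Check with A=1, B=0, C=1, D=1, E=0:
t1 = E XOR D = 0 XOR 1 = 1
t2 = C AND t1 = 1 AND 1 = 1
t3 = A AND t2 = 1 AND 1 = 1
t4 = t3 AND t1 = 1 AND 1 = 1
t5 = NOT t4 = NOT 1 = 0
t6 = B AND t1 = 0 AND 1 = 0
So t5 = 0 and t6 = 0.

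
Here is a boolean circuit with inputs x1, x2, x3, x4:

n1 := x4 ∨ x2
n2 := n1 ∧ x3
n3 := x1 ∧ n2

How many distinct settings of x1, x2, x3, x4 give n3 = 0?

n3 = x1 ∧ n2 must be 0, so at least one of x1, n2 is 0.
Enumerating the 16 input combinations, 13 give n3 = 0 and 3 give n3 = 1.

13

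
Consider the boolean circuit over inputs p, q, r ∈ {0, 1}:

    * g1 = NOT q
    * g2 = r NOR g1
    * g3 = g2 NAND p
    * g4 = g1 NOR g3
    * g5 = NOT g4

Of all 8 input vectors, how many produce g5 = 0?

1

g5 = NOT g4 must be 0, so g4 = 1.
Satisfying assignments:
  p=1, q=1, r=0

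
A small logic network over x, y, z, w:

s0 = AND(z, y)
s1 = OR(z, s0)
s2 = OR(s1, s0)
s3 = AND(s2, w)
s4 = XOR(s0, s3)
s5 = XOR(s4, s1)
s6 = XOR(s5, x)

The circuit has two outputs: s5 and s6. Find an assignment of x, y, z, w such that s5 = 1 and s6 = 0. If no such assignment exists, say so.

Check with x=1, y=0, z=1, w=0:
s0 = AND(z, y) = AND(1, 0) = 0
s1 = OR(z, s0) = OR(1, 0) = 1
s2 = OR(s1, s0) = OR(1, 0) = 1
s3 = AND(s2, w) = AND(1, 0) = 0
s4 = XOR(s0, s3) = XOR(0, 0) = 0
s5 = XOR(s4, s1) = XOR(0, 1) = 1
s6 = XOR(s5, x) = XOR(1, 1) = 0
So s5 = 1 and s6 = 0.

x=1, y=0, z=1, w=0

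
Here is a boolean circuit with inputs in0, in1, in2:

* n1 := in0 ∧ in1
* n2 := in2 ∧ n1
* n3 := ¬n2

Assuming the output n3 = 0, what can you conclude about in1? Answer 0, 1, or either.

1

n3 = ¬n2 must be 0, so n2 = 1.
n2 = in2 ∧ n1 must be 1, so both in2 = 1 and n1 = 1.
Every assignment with n3 = 0 has in1 = 1; there are 1 such assignment(s).
  in0=1, in1=1, in2=1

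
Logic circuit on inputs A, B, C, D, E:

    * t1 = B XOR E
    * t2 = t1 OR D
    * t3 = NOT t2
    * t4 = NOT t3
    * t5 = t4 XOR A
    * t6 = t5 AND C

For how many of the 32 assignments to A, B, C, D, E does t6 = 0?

24

t6 = t5 AND C must be 0, so at least one of t5, C is 0.
Enumerating the 32 input combinations, 24 give t6 = 0 and 8 give t6 = 1.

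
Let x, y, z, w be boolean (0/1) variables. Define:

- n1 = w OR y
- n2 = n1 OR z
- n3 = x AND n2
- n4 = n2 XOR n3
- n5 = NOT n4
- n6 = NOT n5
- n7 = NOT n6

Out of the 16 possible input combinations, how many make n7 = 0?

7

n7 = NOT n6 must be 0, so n6 = 1.
Enumerating the 16 input combinations, 7 give n7 = 0 and 9 give n7 = 1.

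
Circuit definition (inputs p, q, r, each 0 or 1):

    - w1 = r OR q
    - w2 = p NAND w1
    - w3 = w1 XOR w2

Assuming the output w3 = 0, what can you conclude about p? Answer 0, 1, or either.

0

w3 = w1 XOR w2 must be 0, so w1 and w2 are equal.
Every assignment with w3 = 0 has p = 0; there are 3 such assignment(s).
  p=0, q=0, r=1
  p=0, q=1, r=0
  p=0, q=1, r=1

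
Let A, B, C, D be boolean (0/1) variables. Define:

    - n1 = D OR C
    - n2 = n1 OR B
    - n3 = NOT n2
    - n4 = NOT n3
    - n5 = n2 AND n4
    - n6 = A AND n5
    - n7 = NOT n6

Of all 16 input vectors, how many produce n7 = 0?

n7 = NOT n6 must be 0, so n6 = 1.
n6 = A AND n5 must be 1, so both A = 1 and n5 = 1.
n5 = n2 AND n4 must be 1, so both n2 = 1 and n4 = 1.
Enumerating the 16 input combinations, 7 give n7 = 0 and 9 give n7 = 1.

7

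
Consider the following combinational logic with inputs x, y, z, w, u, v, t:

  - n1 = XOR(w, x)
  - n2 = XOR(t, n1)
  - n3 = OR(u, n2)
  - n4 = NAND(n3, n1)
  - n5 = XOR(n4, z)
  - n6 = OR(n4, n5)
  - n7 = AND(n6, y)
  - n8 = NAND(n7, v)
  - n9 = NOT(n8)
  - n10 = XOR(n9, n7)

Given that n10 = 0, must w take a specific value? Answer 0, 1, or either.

Both values of w occur among assignments with n10 = 0:
  w=0: x=0, y=0, z=0, w=0, u=0, v=0, t=0
  w=1: x=0, y=0, z=0, w=1, u=0, v=0, t=0

either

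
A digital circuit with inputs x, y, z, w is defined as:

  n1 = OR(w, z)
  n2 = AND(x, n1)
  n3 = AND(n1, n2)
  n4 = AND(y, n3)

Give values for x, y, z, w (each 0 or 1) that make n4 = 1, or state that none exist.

x=1, y=1, z=1, w=0

Check with x=1, y=1, z=1, w=0:
n1 = OR(w, z) = OR(0, 1) = 1
n2 = AND(x, n1) = AND(1, 1) = 1
n3 = AND(n1, n2) = AND(1, 1) = 1
n4 = AND(y, n3) = AND(1, 1) = 1
So n4 = 1 as required.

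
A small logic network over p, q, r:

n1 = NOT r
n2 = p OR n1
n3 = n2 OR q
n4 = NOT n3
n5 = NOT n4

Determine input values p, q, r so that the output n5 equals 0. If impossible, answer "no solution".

p=0 q=0 r=1

n5 = NOT n4 must be 0, so n4 = 1.
Check with p=0 q=0 r=1:
n1 = NOT r = NOT 1 = 0
n2 = p OR n1 = 0 OR 0 = 0
n3 = n2 OR q = 0 OR 0 = 0
n4 = NOT n3 = NOT 0 = 1
n5 = NOT n4 = NOT 1 = 0
So n5 = 0 as required.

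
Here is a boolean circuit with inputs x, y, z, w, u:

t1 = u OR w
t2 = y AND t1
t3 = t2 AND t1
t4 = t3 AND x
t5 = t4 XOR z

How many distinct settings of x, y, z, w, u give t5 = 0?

16

t5 = t4 XOR z must be 0, so t4 and z are equal.
Enumerating the 32 input combinations, 16 give t5 = 0 and 16 give t5 = 1.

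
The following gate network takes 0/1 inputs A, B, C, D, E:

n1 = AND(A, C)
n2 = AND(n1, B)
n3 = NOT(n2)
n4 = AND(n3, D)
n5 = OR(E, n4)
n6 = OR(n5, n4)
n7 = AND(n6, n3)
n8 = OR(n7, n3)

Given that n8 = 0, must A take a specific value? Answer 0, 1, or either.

n8 = OR(n7, n3) must be 0, so both n7 = 0 and n3 = 0.
n7 = AND(n6, n3) must be 0, so at least one of n6, n3 is 0.
n3 = NOT(n2) must be 0, so n2 = 1.
Every assignment with n8 = 0 has A = 1; there are 4 such assignment(s).
  A=1, B=1, C=1, D=0, E=0
  A=1, B=1, C=1, D=0, E=1
  A=1, B=1, C=1, D=1, E=0
  A=1, B=1, C=1, D=1, E=1

1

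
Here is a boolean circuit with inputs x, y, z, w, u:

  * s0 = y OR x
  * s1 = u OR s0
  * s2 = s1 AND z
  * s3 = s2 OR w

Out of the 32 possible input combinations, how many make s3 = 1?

23

s3 = s2 OR w must be 1, so at least one of s2, w is 1.
Enumerating the 32 input combinations, 23 give s3 = 1 and 9 give s3 = 0.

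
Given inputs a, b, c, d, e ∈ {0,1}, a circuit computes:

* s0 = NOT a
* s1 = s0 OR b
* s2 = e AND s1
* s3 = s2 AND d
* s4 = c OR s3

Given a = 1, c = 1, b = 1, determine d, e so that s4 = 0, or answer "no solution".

no solution exists

With a = 1, c = 1, b = 1 fixed, none of the 4 settings of d, e give s4 = 0.
For example, with d=0, e=1:
s0 = NOT a = NOT 1 = 0
s1 = s0 OR b = 0 OR 1 = 1
s2 = e AND s1 = 1 AND 1 = 1
s3 = s2 AND d = 1 AND 0 = 0
s4 = c OR s3 = 1 OR 0 = 1
giving s4 = 1 ≠ 0.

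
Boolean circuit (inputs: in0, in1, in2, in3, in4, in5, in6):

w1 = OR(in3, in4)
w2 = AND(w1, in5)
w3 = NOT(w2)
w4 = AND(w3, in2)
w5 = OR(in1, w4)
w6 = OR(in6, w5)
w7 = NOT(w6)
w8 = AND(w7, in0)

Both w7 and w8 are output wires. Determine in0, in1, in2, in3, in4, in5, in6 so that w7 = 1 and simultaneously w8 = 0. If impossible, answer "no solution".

Check with in0=0, in1=0, in2=0, in3=1, in4=0, in5=0, in6=0:
w1 = OR(in3, in4) = OR(1, 0) = 1
w2 = AND(w1, in5) = AND(1, 0) = 0
w3 = NOT(w2) = NOT 0 = 1
w4 = AND(w3, in2) = AND(1, 0) = 0
w5 = OR(in1, w4) = OR(0, 0) = 0
w6 = OR(in6, w5) = OR(0, 0) = 0
w7 = NOT(w6) = NOT 0 = 1
w8 = AND(w7, in0) = AND(1, 0) = 0
So w7 = 1 and w8 = 0.

in0=0, in1=0, in2=0, in3=1, in4=0, in5=0, in6=0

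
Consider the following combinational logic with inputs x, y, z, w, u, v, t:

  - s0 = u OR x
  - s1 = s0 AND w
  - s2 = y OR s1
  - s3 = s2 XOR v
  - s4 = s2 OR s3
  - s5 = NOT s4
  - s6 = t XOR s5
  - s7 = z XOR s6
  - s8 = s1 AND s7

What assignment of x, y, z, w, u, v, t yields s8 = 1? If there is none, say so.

Check with x=1, y=0, z=1, w=1, u=0, v=1, t=0:
s0 = u OR x = 0 OR 1 = 1
s1 = s0 AND w = 1 AND 1 = 1
s2 = y OR s1 = 0 OR 1 = 1
s3 = s2 XOR v = 1 XOR 1 = 0
s4 = s2 OR s3 = 1 OR 0 = 1
s5 = NOT s4 = NOT 1 = 0
s6 = t XOR s5 = 0 XOR 0 = 0
s7 = z XOR s6 = 1 XOR 0 = 1
s8 = s1 AND s7 = 1 AND 1 = 1
So s8 = 1 as required.

x=1, y=0, z=1, w=1, u=0, v=1, t=0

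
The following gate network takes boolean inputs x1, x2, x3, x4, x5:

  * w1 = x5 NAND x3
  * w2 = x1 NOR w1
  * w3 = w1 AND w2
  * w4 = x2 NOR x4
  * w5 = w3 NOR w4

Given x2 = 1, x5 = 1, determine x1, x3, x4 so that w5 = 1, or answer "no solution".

Check with x2 = 1, x5 = 1 and x1=0, x3=0, x4=0:
w1 = x5 NAND x3 = 1 NAND 0 = 1
w2 = x1 NOR w1 = 0 NOR 1 = 0
w3 = w1 AND w2 = 1 AND 0 = 0
w4 = x2 NOR x4 = 1 NOR 0 = 0
w5 = w3 NOR w4 = 0 NOR 0 = 1
So w5 = 1.

x1=0 x3=0 x4=0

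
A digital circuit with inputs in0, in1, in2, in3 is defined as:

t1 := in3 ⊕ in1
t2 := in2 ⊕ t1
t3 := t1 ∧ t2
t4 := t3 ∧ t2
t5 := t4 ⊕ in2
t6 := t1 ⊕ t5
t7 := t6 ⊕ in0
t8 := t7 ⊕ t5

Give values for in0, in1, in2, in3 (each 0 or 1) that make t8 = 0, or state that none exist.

in0=1 in1=1 in2=0 in3=0

t8 = t7 ⊕ t5 must be 0, so t7 and t5 are equal.
Check with in0=1 in1=1 in2=0 in3=0:
t1 = in3 ⊕ in1 = 0 ⊕ 1 = 1
t2 = in2 ⊕ t1 = 0 ⊕ 1 = 1
t3 = t1 ∧ t2 = 1 ∧ 1 = 1
t4 = t3 ∧ t2 = 1 ∧ 1 = 1
t5 = t4 ⊕ in2 = 1 ⊕ 0 = 1
t6 = t1 ⊕ t5 = 1 ⊕ 1 = 0
t7 = t6 ⊕ in0 = 0 ⊕ 1 = 1
t8 = t7 ⊕ t5 = 1 ⊕ 1 = 0
So t8 = 0 as required.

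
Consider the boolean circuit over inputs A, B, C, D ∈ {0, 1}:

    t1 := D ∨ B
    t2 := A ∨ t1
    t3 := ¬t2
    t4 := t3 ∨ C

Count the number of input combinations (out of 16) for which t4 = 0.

t4 = t3 ∨ C must be 0, so both t3 = 0 and C = 0.
t3 = ¬t2 must be 0, so t2 = 1.
t2 = A ∨ t1 must be 1, so at least one of A, t1 is 1.
Enumerating the 16 input combinations, 7 give t4 = 0 and 9 give t4 = 1.

7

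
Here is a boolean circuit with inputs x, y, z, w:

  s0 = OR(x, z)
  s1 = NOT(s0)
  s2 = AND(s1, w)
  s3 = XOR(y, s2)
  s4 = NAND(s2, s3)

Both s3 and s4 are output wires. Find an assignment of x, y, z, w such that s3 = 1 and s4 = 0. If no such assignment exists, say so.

Check with x=0 y=0 z=0 w=1:
s0 = OR(x, z) = OR(0, 0) = 0
s1 = NOT(s0) = NOT 0 = 1
s2 = AND(s1, w) = AND(1, 1) = 1
s3 = XOR(y, s2) = XOR(0, 1) = 1
s4 = NAND(s2, s3) = NAND(1, 1) = 0
So s3 = 1 and s4 = 0.

x=0 y=0 z=0 w=1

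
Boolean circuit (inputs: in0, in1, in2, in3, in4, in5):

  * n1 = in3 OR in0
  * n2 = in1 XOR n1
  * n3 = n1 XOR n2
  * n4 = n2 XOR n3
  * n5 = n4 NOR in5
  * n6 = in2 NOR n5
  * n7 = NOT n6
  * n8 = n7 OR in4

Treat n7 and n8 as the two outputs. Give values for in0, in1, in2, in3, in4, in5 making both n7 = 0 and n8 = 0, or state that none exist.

in0=1 in1=0 in2=0 in3=0 in4=0 in5=1

Check with in0=1 in1=0 in2=0 in3=0 in4=0 in5=1:
n1 = in3 OR in0 = 0 OR 1 = 1
n2 = in1 XOR n1 = 0 XOR 1 = 1
n3 = n1 XOR n2 = 1 XOR 1 = 0
n4 = n2 XOR n3 = 1 XOR 0 = 1
n5 = n4 NOR in5 = 1 NOR 1 = 0
n6 = in2 NOR n5 = 0 NOR 0 = 1
n7 = NOT n6 = NOT 1 = 0
n8 = n7 OR in4 = 0 OR 0 = 0
So n7 = 0 and n8 = 0.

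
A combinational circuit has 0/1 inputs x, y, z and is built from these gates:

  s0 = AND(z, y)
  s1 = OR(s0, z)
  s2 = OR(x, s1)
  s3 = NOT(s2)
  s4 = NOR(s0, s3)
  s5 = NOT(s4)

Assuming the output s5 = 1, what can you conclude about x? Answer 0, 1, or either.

either

Both values of x occur among assignments with s5 = 1:
  x=0: x=0, y=0, z=0
  x=1: x=1, y=1, z=1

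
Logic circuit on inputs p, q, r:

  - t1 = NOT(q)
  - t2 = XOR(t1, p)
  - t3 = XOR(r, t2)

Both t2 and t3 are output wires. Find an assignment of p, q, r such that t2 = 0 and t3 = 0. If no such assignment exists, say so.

p=0, q=1, r=0

Check with p=0, q=1, r=0:
t1 = NOT(q) = NOT 1 = 0
t2 = XOR(t1, p) = XOR(0, 0) = 0
t3 = XOR(r, t2) = XOR(0, 0) = 0
So t2 = 0 and t3 = 0.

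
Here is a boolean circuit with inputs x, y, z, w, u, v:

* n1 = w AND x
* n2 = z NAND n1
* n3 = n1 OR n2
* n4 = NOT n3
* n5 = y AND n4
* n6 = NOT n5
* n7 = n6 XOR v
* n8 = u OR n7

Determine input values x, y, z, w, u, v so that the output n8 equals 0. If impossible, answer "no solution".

n8 = u OR n7 must be 0, so both u = 0 and n7 = 0.
n7 = n6 XOR v must be 0, so n6 and v are equal.
Check with x=0, y=0, z=0, w=0, u=0, v=1:
n1 = w AND x = 0 AND 0 = 0
n2 = z NAND n1 = 0 NAND 0 = 1
n3 = n1 OR n2 = 0 OR 1 = 1
n4 = NOT n3 = NOT 1 = 0
n5 = y AND n4 = 0 AND 0 = 0
n6 = NOT n5 = NOT 0 = 1
n7 = n6 XOR v = 1 XOR 1 = 0
n8 = u OR n7 = 0 OR 0 = 0
So n8 = 0 as required.

x=0, y=0, z=0, w=0, u=0, v=1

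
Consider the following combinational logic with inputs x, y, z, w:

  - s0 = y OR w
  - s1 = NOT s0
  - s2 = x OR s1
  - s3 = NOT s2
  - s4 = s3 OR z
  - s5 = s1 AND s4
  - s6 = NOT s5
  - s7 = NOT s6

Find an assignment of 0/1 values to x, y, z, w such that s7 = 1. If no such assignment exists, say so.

x=1 y=0 z=1 w=0

s7 = NOT s6 must be 1, so s6 = 0.
Check with x=1 y=0 z=1 w=0:
s0 = y OR w = 0 OR 0 = 0
s1 = NOT s0 = NOT 0 = 1
s2 = x OR s1 = 1 OR 1 = 1
s3 = NOT s2 = NOT 1 = 0
s4 = s3 OR z = 0 OR 1 = 1
s5 = s1 AND s4 = 1 AND 1 = 1
s6 = NOT s5 = NOT 1 = 0
s7 = NOT s6 = NOT 0 = 1
So s7 = 1 as required.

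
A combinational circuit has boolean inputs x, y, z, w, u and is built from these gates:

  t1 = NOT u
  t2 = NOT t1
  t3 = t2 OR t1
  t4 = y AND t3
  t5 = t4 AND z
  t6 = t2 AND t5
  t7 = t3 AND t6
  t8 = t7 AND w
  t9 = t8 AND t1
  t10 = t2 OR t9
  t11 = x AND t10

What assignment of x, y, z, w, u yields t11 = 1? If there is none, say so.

x=1, y=0, z=0, w=0, u=1

t11 = x AND t10 must be 1, so both x = 1 and t10 = 1.
t10 = t2 OR t9 must be 1, so at least one of t2, t9 is 1.
Check with x=1, y=0, z=0, w=0, u=1:
t1 = NOT u = NOT 1 = 0
t2 = NOT t1 = NOT 0 = 1
t3 = t2 OR t1 = 1 OR 0 = 1
t4 = y AND t3 = 0 AND 1 = 0
t5 = t4 AND z = 0 AND 0 = 0
t6 = t2 AND t5 = 1 AND 0 = 0
t7 = t3 AND t6 = 1 AND 0 = 0
t8 = t7 AND w = 0 AND 0 = 0
t9 = t8 AND t1 = 0 AND 0 = 0
t10 = t2 OR t9 = 1 OR 0 = 1
t11 = x AND t10 = 1 AND 1 = 1
So t11 = 1 as required.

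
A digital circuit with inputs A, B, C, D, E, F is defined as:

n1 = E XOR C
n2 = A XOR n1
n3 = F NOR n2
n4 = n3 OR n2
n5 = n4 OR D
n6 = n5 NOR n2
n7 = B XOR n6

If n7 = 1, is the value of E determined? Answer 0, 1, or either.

either

Both values of E occur among assignments with n7 = 1:
  E=0: A=0, B=0, C=0, D=0, E=0, F=1
  E=1: A=0, B=0, C=1, D=0, E=1, F=1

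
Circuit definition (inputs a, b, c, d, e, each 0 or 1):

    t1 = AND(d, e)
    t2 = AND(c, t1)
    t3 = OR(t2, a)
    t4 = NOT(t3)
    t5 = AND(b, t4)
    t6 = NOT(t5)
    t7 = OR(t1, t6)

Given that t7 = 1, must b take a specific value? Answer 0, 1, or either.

either

Both values of b occur among assignments with t7 = 1:
  b=0: a=0, b=0, c=0, d=0, e=0
  b=1: a=0, b=1, c=0, d=1, e=1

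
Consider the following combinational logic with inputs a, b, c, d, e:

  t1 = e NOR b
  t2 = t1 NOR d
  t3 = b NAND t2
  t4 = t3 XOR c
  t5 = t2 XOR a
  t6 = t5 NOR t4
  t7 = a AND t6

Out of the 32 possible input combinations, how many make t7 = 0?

t7 = a AND t6 must be 0, so at least one of a, t6 is 0.
Enumerating the 32 input combinations, 29 give t7 = 0 and 3 give t7 = 1.

29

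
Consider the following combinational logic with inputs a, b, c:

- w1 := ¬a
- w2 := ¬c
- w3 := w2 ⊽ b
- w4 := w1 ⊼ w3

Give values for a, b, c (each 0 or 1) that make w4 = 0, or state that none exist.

a=0, b=0, c=1

w4 = w1 ⊼ w3 must be 0, so both w1 = 1 and w3 = 1.
Check with a=0, b=0, c=1:
w1 = ¬a = ¬0 = 1
w2 = ¬c = ¬1 = 0
w3 = w2 ⊽ b = 0 ⊽ 0 = 1
w4 = w1 ⊼ w3 = 1 ⊼ 1 = 0
So w4 = 0 as required.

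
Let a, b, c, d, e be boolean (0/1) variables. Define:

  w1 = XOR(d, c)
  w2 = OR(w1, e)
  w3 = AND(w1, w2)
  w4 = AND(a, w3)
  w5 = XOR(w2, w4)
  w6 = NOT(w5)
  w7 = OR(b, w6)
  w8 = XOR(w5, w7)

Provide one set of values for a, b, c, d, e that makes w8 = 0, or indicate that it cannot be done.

a=1, b=1, c=0, d=0, e=1

w8 = XOR(w5, w7) must be 0, so w5 and w7 are equal.
Check with a=1, b=1, c=0, d=0, e=1:
w1 = XOR(d, c) = XOR(0, 0) = 0
w2 = OR(w1, e) = OR(0, 1) = 1
w3 = AND(w1, w2) = AND(0, 1) = 0
w4 = AND(a, w3) = AND(1, 0) = 0
w5 = XOR(w2, w4) = XOR(1, 0) = 1
w6 = NOT(w5) = NOT 1 = 0
w7 = OR(b, w6) = OR(1, 0) = 1
w8 = XOR(w5, w7) = XOR(1, 1) = 0
So w8 = 0 as required.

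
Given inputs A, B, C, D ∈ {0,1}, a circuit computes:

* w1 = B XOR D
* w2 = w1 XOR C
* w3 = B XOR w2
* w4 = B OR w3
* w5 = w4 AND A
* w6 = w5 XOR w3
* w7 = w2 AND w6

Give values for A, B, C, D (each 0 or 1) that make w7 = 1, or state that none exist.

Check with A=0, B=0, C=0, D=1:
w1 = B XOR D = 0 XOR 1 = 1
w2 = w1 XOR C = 1 XOR 0 = 1
w3 = B XOR w2 = 0 XOR 1 = 1
w4 = B OR w3 = 0 OR 1 = 1
w5 = w4 AND A = 1 AND 0 = 0
w6 = w5 XOR w3 = 0 XOR 1 = 1
w7 = w2 AND w6 = 1 AND 1 = 1
So w7 = 1 as required.

A=0, B=0, C=0, D=1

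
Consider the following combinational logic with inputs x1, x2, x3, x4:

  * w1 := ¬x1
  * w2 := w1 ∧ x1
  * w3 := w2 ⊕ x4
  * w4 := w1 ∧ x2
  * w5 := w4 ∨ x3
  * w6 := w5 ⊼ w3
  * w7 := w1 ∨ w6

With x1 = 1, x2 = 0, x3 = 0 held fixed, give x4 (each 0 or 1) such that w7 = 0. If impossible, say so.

With x1 = 1, x2 = 0, x3 = 0 fixed, none of the 2 settings of x4 give w7 = 0.
For example, with x4=0:
w1 = ¬x1 = ¬1 = 0
w2 = w1 ∧ x1 = 0 ∧ 1 = 0
w3 = w2 ⊕ x4 = 0 ⊕ 0 = 0
w4 = w1 ∧ x2 = 0 ∧ 0 = 0
w5 = w4 ∨ x3 = 0 ∨ 0 = 0
w6 = w5 ⊼ w3 = 0 ⊼ 0 = 1
w7 = w1 ∨ w6 = 0 ∨ 1 = 1
giving w7 = 1 ≠ 0.

no solution exists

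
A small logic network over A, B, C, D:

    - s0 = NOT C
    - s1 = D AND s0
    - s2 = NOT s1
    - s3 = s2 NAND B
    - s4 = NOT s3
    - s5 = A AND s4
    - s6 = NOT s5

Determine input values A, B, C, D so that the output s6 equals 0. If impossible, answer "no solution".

A=1, B=1, C=0, D=0

Check with A=1, B=1, C=0, D=0:
s0 = NOT C = NOT 0 = 1
s1 = D AND s0 = 0 AND 1 = 0
s2 = NOT s1 = NOT 0 = 1
s3 = s2 NAND B = 1 NAND 1 = 0
s4 = NOT s3 = NOT 0 = 1
s5 = A AND s4 = 1 AND 1 = 1
s6 = NOT s5 = NOT 1 = 0
So s6 = 0 as required.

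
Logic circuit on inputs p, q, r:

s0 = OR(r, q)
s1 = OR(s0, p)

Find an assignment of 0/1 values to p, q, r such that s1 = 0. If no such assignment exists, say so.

p=0 q=0 r=0

s1 = OR(s0, p) must be 0, so both s0 = 0 and p = 0.
s0 = OR(r, q) must be 0, so both r = 0 and q = 0.
Check with p=0 q=0 r=0:
s0 = OR(r, q) = OR(0, 0) = 0
s1 = OR(s0, p) = OR(0, 0) = 0
So s1 = 0 as required.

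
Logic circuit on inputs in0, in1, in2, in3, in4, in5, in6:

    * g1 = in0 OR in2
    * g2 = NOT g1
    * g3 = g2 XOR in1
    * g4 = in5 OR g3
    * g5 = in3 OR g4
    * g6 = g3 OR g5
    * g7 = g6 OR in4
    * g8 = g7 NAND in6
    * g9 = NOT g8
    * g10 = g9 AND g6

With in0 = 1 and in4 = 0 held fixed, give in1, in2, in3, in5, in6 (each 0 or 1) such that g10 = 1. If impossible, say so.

g10 = g9 AND g6 must be 1, so both g9 = 1 and g6 = 1.
Check with in0 = 1 and in4 = 0 and in1=0, in2=1, in3=1, in5=1, in6=1:
g1 = in0 OR in2 = 1 OR 1 = 1
g2 = NOT g1 = NOT 1 = 0
g3 = g2 XOR in1 = 0 XOR 0 = 0
g4 = in5 OR g3 = 1 OR 0 = 1
g5 = in3 OR g4 = 1 OR 1 = 1
g6 = g3 OR g5 = 0 OR 1 = 1
g7 = g6 OR in4 = 1 OR 0 = 1
g8 = g7 NAND in6 = 1 NAND 1 = 0
g9 = NOT g8 = NOT 0 = 1
g10 = g9 AND g6 = 1 AND 1 = 1
So g10 = 1.

in1=0 in2=1 in3=1 in5=1 in6=1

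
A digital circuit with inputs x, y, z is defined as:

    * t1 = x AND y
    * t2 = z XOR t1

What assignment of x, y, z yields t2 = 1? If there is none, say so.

t2 = z XOR t1 must be 1, so z and t1 differ.
Check with x=0, y=1, z=1:
t1 = x AND y = 0 AND 1 = 0
t2 = z XOR t1 = 1 XOR 0 = 1
So t2 = 1 as required.

x=0, y=1, z=1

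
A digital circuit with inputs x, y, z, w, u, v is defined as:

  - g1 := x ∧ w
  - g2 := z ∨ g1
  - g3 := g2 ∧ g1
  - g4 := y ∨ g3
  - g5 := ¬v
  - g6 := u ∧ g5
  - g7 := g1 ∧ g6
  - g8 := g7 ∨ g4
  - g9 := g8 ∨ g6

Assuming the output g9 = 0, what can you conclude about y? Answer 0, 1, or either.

g9 = g8 ∨ g6 must be 0, so both g8 = 0 and g6 = 0.
g8 = g7 ∨ g4 must be 0, so both g7 = 0 and g4 = 0.
Every assignment with g9 = 0 has y = 0; there are 18 such assignment(s).

0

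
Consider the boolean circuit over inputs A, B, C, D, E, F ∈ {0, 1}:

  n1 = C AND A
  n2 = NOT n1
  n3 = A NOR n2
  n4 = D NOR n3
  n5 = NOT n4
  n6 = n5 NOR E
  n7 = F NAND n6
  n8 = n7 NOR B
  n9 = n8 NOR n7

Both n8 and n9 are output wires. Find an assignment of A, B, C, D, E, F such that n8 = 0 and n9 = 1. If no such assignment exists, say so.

A=1 B=1 C=1 D=0 E=0 F=1

Check with A=1 B=1 C=1 D=0 E=0 F=1:
n1 = C AND A = 1 AND 1 = 1
n2 = NOT n1 = NOT 1 = 0
n3 = A NOR n2 = 1 NOR 0 = 0
n4 = D NOR n3 = 0 NOR 0 = 1
n5 = NOT n4 = NOT 1 = 0
n6 = n5 NOR E = 0 NOR 0 = 1
n7 = F NAND n6 = 1 NAND 1 = 0
n8 = n7 NOR B = 0 NOR 1 = 0
n9 = n8 NOR n7 = 0 NOR 0 = 1
So n8 = 0 and n9 = 1.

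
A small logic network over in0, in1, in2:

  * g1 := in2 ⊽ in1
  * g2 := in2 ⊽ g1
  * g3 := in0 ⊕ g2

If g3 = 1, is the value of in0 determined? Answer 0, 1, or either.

either

Both values of in0 occur among assignments with g3 = 1:
  in0=0: in0=0, in1=1, in2=0
  in0=1: in0=1, in1=0, in2=0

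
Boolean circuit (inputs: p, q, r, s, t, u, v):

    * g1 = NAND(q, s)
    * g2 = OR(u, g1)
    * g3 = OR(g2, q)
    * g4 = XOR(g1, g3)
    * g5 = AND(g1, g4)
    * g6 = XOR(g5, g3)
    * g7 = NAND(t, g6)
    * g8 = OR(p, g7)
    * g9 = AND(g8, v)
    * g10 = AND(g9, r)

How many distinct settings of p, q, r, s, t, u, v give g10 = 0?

104

g10 = AND(g9, r) must be 0, so at least one of g9, r is 0.
Enumerating the 128 input combinations, 104 give g10 = 0 and 24 give g10 = 1.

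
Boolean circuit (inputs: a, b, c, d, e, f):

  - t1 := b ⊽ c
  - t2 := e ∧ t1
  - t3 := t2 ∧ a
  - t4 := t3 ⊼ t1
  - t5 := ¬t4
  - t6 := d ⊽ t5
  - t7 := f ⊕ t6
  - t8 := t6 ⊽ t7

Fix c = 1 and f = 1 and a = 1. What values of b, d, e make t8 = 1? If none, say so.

no solution exists

With c = 1 and f = 1 and a = 1 fixed, none of the 8 settings of b, d, e give t8 = 1.
For example, with b=0, d=1, e=0:
t1 = b ⊽ c = 0 ⊽ 1 = 0
t2 = e ∧ t1 = 0 ∧ 0 = 0
t3 = t2 ∧ a = 0 ∧ 1 = 0
t4 = t3 ⊼ t1 = 0 ⊼ 0 = 1
t5 = ¬t4 = ¬1 = 0
t6 = d ⊽ t5 = 1 ⊽ 0 = 0
t7 = f ⊕ t6 = 1 ⊕ 0 = 1
t8 = t6 ⊽ t7 = 0 ⊽ 1 = 0
giving t8 = 0 ≠ 1.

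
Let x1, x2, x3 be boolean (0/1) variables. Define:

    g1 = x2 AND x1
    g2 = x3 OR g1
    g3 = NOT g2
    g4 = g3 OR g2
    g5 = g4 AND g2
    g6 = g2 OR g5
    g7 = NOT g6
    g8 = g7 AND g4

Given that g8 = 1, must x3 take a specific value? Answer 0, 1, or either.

0

g8 = g7 AND g4 must be 1, so both g7 = 1 and g4 = 1.
Every assignment with g8 = 1 has x3 = 0; there are 3 such assignment(s).
  x1=0, x2=0, x3=0
  x1=0, x2=1, x3=0
  x1=1, x2=0, x3=0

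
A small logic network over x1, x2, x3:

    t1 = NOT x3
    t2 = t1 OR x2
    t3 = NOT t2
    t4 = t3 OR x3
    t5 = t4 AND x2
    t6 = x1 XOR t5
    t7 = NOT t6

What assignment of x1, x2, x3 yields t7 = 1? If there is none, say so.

t7 = NOT t6 must be 1, so t6 = 0.
Check with x1=0, x2=0, x3=1:
t1 = NOT x3 = NOT 1 = 0
t2 = t1 OR x2 = 0 OR 0 = 0
t3 = NOT t2 = NOT 0 = 1
t4 = t3 OR x3 = 1 OR 1 = 1
t5 = t4 AND x2 = 1 AND 0 = 0
t6 = x1 XOR t5 = 0 XOR 0 = 0
t7 = NOT t6 = NOT 0 = 1
So t7 = 1 as required.

x1=0, x2=0, x3=1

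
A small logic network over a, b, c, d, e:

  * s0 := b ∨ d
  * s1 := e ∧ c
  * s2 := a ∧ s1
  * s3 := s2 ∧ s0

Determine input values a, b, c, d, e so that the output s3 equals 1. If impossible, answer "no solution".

a=1, b=1, c=1, d=1, e=1

s3 = s2 ∧ s0 must be 1, so both s2 = 1 and s0 = 1.
s2 = a ∧ s1 must be 1, so both a = 1 and s1 = 1.
s0 = b ∨ d must be 1, so at least one of b, d is 1.
Check with a=1, b=1, c=1, d=1, e=1:
s0 = b ∨ d = 1 ∨ 1 = 1
s1 = e ∧ c = 1 ∧ 1 = 1
s2 = a ∧ s1 = 1 ∧ 1 = 1
s3 = s2 ∧ s0 = 1 ∧ 1 = 1
So s3 = 1 as required.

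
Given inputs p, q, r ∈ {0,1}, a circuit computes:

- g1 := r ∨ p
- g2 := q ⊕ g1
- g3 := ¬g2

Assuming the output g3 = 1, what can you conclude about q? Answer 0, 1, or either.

Both values of q occur among assignments with g3 = 1:
  q=0: p=0, q=0, r=0
  q=1: p=0, q=1, r=1

either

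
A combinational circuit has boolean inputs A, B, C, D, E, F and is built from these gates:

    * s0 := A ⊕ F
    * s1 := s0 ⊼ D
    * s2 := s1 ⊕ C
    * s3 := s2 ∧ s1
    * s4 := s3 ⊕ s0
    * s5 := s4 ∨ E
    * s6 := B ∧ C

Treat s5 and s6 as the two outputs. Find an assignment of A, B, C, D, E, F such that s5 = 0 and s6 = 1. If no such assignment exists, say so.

A=0, B=1, C=1, D=1, E=0, F=0

Check with A=0, B=1, C=1, D=1, E=0, F=0:
s0 = A ⊕ F = 0 ⊕ 0 = 0
s1 = s0 ⊼ D = 0 ⊼ 1 = 1
s2 = s1 ⊕ C = 1 ⊕ 1 = 0
s3 = s2 ∧ s1 = 0 ∧ 1 = 0
s4 = s3 ⊕ s0 = 0 ⊕ 0 = 0
s5 = s4 ∨ E = 0 ∨ 0 = 0
s6 = B ∧ C = 1 ∧ 1 = 1
So s5 = 0 and s6 = 1.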